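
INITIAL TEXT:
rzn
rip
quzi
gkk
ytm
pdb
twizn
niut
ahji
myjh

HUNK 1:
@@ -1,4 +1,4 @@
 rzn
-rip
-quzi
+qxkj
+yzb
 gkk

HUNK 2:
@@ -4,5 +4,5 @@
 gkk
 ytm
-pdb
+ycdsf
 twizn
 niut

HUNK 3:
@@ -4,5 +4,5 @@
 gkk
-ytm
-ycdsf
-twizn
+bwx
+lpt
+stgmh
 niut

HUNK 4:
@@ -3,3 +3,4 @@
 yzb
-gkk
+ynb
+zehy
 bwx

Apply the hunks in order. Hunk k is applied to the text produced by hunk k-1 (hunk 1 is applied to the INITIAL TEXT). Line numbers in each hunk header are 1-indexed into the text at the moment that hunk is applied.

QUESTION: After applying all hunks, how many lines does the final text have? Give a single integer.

Answer: 11

Derivation:
Hunk 1: at line 1 remove [rip,quzi] add [qxkj,yzb] -> 10 lines: rzn qxkj yzb gkk ytm pdb twizn niut ahji myjh
Hunk 2: at line 4 remove [pdb] add [ycdsf] -> 10 lines: rzn qxkj yzb gkk ytm ycdsf twizn niut ahji myjh
Hunk 3: at line 4 remove [ytm,ycdsf,twizn] add [bwx,lpt,stgmh] -> 10 lines: rzn qxkj yzb gkk bwx lpt stgmh niut ahji myjh
Hunk 4: at line 3 remove [gkk] add [ynb,zehy] -> 11 lines: rzn qxkj yzb ynb zehy bwx lpt stgmh niut ahji myjh
Final line count: 11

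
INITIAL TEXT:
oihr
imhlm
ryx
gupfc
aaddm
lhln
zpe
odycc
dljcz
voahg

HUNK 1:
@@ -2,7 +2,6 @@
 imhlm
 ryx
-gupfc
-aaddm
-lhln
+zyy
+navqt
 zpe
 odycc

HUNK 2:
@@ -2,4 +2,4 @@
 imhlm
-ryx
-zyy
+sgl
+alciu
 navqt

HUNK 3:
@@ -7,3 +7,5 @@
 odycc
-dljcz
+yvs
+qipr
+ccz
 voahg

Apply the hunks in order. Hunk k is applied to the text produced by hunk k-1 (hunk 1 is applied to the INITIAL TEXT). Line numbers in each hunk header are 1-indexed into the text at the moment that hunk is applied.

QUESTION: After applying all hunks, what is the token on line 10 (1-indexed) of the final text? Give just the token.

Answer: ccz

Derivation:
Hunk 1: at line 2 remove [gupfc,aaddm,lhln] add [zyy,navqt] -> 9 lines: oihr imhlm ryx zyy navqt zpe odycc dljcz voahg
Hunk 2: at line 2 remove [ryx,zyy] add [sgl,alciu] -> 9 lines: oihr imhlm sgl alciu navqt zpe odycc dljcz voahg
Hunk 3: at line 7 remove [dljcz] add [yvs,qipr,ccz] -> 11 lines: oihr imhlm sgl alciu navqt zpe odycc yvs qipr ccz voahg
Final line 10: ccz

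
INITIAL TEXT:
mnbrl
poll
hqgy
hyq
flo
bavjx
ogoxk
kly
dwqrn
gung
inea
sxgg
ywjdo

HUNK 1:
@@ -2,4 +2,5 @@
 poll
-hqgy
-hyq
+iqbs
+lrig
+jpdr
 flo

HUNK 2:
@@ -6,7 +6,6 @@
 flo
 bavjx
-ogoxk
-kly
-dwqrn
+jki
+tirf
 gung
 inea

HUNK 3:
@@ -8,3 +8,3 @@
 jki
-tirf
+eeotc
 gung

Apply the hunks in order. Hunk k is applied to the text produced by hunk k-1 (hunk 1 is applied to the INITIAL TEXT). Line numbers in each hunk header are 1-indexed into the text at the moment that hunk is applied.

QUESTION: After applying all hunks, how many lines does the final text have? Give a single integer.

Hunk 1: at line 2 remove [hqgy,hyq] add [iqbs,lrig,jpdr] -> 14 lines: mnbrl poll iqbs lrig jpdr flo bavjx ogoxk kly dwqrn gung inea sxgg ywjdo
Hunk 2: at line 6 remove [ogoxk,kly,dwqrn] add [jki,tirf] -> 13 lines: mnbrl poll iqbs lrig jpdr flo bavjx jki tirf gung inea sxgg ywjdo
Hunk 3: at line 8 remove [tirf] add [eeotc] -> 13 lines: mnbrl poll iqbs lrig jpdr flo bavjx jki eeotc gung inea sxgg ywjdo
Final line count: 13

Answer: 13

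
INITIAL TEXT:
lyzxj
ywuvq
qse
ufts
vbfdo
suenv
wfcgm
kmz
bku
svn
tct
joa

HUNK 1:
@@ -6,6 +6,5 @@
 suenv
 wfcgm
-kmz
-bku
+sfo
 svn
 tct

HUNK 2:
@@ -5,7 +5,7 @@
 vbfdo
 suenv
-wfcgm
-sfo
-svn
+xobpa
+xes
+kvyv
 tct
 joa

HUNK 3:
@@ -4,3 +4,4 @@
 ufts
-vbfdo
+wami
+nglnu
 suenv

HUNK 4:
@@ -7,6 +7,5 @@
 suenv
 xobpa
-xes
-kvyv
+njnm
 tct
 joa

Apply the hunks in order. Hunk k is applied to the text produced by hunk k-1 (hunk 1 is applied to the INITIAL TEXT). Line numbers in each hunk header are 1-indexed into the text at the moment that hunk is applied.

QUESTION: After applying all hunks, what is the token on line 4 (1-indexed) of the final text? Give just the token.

Answer: ufts

Derivation:
Hunk 1: at line 6 remove [kmz,bku] add [sfo] -> 11 lines: lyzxj ywuvq qse ufts vbfdo suenv wfcgm sfo svn tct joa
Hunk 2: at line 5 remove [wfcgm,sfo,svn] add [xobpa,xes,kvyv] -> 11 lines: lyzxj ywuvq qse ufts vbfdo suenv xobpa xes kvyv tct joa
Hunk 3: at line 4 remove [vbfdo] add [wami,nglnu] -> 12 lines: lyzxj ywuvq qse ufts wami nglnu suenv xobpa xes kvyv tct joa
Hunk 4: at line 7 remove [xes,kvyv] add [njnm] -> 11 lines: lyzxj ywuvq qse ufts wami nglnu suenv xobpa njnm tct joa
Final line 4: ufts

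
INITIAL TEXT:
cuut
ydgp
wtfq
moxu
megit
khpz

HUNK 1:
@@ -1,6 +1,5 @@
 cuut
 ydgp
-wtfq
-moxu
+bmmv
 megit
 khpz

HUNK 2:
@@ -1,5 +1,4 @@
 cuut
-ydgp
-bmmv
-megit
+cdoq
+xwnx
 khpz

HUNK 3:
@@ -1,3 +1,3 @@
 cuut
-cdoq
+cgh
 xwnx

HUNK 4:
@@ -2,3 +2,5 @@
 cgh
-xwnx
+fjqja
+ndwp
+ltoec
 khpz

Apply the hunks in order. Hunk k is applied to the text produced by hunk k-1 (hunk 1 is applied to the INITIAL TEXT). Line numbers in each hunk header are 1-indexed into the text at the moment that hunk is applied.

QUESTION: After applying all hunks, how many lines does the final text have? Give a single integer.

Hunk 1: at line 1 remove [wtfq,moxu] add [bmmv] -> 5 lines: cuut ydgp bmmv megit khpz
Hunk 2: at line 1 remove [ydgp,bmmv,megit] add [cdoq,xwnx] -> 4 lines: cuut cdoq xwnx khpz
Hunk 3: at line 1 remove [cdoq] add [cgh] -> 4 lines: cuut cgh xwnx khpz
Hunk 4: at line 2 remove [xwnx] add [fjqja,ndwp,ltoec] -> 6 lines: cuut cgh fjqja ndwp ltoec khpz
Final line count: 6

Answer: 6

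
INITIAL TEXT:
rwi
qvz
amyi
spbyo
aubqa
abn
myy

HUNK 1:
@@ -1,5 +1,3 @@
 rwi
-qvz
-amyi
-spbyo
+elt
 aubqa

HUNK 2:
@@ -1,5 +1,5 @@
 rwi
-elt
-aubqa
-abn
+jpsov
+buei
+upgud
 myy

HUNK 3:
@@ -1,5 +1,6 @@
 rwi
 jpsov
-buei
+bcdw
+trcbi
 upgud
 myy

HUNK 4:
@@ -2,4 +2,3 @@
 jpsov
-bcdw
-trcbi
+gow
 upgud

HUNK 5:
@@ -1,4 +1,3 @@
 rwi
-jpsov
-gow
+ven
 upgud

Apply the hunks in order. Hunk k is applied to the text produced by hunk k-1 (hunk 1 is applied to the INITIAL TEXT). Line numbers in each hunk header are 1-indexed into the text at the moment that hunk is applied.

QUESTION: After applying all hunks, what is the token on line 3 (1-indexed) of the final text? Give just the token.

Answer: upgud

Derivation:
Hunk 1: at line 1 remove [qvz,amyi,spbyo] add [elt] -> 5 lines: rwi elt aubqa abn myy
Hunk 2: at line 1 remove [elt,aubqa,abn] add [jpsov,buei,upgud] -> 5 lines: rwi jpsov buei upgud myy
Hunk 3: at line 1 remove [buei] add [bcdw,trcbi] -> 6 lines: rwi jpsov bcdw trcbi upgud myy
Hunk 4: at line 2 remove [bcdw,trcbi] add [gow] -> 5 lines: rwi jpsov gow upgud myy
Hunk 5: at line 1 remove [jpsov,gow] add [ven] -> 4 lines: rwi ven upgud myy
Final line 3: upgud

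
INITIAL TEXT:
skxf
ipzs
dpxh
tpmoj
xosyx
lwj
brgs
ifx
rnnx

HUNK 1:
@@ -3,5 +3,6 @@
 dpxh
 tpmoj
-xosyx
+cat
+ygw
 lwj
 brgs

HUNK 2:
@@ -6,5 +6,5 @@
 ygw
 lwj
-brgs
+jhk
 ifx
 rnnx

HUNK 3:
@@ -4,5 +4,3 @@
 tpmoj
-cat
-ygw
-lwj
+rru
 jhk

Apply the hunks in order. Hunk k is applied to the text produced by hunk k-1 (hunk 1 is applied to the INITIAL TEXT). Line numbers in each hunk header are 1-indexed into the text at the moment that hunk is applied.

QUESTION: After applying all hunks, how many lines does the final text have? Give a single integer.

Hunk 1: at line 3 remove [xosyx] add [cat,ygw] -> 10 lines: skxf ipzs dpxh tpmoj cat ygw lwj brgs ifx rnnx
Hunk 2: at line 6 remove [brgs] add [jhk] -> 10 lines: skxf ipzs dpxh tpmoj cat ygw lwj jhk ifx rnnx
Hunk 3: at line 4 remove [cat,ygw,lwj] add [rru] -> 8 lines: skxf ipzs dpxh tpmoj rru jhk ifx rnnx
Final line count: 8

Answer: 8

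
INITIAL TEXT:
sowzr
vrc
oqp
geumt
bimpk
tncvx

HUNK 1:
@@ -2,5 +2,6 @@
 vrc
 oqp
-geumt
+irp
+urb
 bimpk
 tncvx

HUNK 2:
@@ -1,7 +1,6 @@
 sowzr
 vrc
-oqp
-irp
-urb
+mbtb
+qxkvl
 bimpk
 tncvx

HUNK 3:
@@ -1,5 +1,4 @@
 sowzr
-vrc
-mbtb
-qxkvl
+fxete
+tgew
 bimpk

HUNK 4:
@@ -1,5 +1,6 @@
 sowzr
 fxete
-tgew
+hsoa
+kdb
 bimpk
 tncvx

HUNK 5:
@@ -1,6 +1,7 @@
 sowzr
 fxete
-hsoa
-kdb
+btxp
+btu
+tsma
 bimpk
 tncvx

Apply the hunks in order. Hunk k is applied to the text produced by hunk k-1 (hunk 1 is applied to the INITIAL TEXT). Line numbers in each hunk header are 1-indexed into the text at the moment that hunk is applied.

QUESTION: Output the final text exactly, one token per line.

Answer: sowzr
fxete
btxp
btu
tsma
bimpk
tncvx

Derivation:
Hunk 1: at line 2 remove [geumt] add [irp,urb] -> 7 lines: sowzr vrc oqp irp urb bimpk tncvx
Hunk 2: at line 1 remove [oqp,irp,urb] add [mbtb,qxkvl] -> 6 lines: sowzr vrc mbtb qxkvl bimpk tncvx
Hunk 3: at line 1 remove [vrc,mbtb,qxkvl] add [fxete,tgew] -> 5 lines: sowzr fxete tgew bimpk tncvx
Hunk 4: at line 1 remove [tgew] add [hsoa,kdb] -> 6 lines: sowzr fxete hsoa kdb bimpk tncvx
Hunk 5: at line 1 remove [hsoa,kdb] add [btxp,btu,tsma] -> 7 lines: sowzr fxete btxp btu tsma bimpk tncvx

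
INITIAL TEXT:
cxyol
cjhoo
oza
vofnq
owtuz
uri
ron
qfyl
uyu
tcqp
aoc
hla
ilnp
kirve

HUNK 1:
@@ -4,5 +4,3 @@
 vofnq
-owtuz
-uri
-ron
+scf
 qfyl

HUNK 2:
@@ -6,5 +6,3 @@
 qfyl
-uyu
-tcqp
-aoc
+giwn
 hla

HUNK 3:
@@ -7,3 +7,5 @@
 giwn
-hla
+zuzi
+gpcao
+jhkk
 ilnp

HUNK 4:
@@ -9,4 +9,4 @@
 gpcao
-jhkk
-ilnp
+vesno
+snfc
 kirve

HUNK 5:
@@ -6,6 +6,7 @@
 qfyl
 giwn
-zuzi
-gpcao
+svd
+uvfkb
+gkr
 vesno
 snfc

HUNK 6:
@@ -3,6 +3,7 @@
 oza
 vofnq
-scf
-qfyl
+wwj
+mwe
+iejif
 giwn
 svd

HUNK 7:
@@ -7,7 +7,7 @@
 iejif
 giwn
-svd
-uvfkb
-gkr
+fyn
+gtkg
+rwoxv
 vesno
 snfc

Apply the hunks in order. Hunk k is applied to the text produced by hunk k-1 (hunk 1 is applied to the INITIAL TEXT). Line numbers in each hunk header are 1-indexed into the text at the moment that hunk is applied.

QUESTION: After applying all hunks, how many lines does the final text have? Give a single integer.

Answer: 14

Derivation:
Hunk 1: at line 4 remove [owtuz,uri,ron] add [scf] -> 12 lines: cxyol cjhoo oza vofnq scf qfyl uyu tcqp aoc hla ilnp kirve
Hunk 2: at line 6 remove [uyu,tcqp,aoc] add [giwn] -> 10 lines: cxyol cjhoo oza vofnq scf qfyl giwn hla ilnp kirve
Hunk 3: at line 7 remove [hla] add [zuzi,gpcao,jhkk] -> 12 lines: cxyol cjhoo oza vofnq scf qfyl giwn zuzi gpcao jhkk ilnp kirve
Hunk 4: at line 9 remove [jhkk,ilnp] add [vesno,snfc] -> 12 lines: cxyol cjhoo oza vofnq scf qfyl giwn zuzi gpcao vesno snfc kirve
Hunk 5: at line 6 remove [zuzi,gpcao] add [svd,uvfkb,gkr] -> 13 lines: cxyol cjhoo oza vofnq scf qfyl giwn svd uvfkb gkr vesno snfc kirve
Hunk 6: at line 3 remove [scf,qfyl] add [wwj,mwe,iejif] -> 14 lines: cxyol cjhoo oza vofnq wwj mwe iejif giwn svd uvfkb gkr vesno snfc kirve
Hunk 7: at line 7 remove [svd,uvfkb,gkr] add [fyn,gtkg,rwoxv] -> 14 lines: cxyol cjhoo oza vofnq wwj mwe iejif giwn fyn gtkg rwoxv vesno snfc kirve
Final line count: 14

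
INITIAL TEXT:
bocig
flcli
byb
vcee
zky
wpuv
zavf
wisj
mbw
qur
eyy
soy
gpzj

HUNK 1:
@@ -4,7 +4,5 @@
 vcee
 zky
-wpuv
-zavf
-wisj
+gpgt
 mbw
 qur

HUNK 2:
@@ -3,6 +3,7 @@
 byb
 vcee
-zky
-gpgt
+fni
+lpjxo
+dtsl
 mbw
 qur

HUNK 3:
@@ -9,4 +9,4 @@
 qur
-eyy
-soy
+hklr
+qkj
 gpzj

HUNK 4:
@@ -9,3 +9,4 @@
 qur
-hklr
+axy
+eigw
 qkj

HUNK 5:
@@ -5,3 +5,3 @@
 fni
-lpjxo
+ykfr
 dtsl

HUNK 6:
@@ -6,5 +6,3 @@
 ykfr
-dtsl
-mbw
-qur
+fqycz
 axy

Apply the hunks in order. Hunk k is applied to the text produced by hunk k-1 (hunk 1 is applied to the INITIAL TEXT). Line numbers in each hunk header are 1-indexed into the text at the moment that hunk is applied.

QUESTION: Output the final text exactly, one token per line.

Answer: bocig
flcli
byb
vcee
fni
ykfr
fqycz
axy
eigw
qkj
gpzj

Derivation:
Hunk 1: at line 4 remove [wpuv,zavf,wisj] add [gpgt] -> 11 lines: bocig flcli byb vcee zky gpgt mbw qur eyy soy gpzj
Hunk 2: at line 3 remove [zky,gpgt] add [fni,lpjxo,dtsl] -> 12 lines: bocig flcli byb vcee fni lpjxo dtsl mbw qur eyy soy gpzj
Hunk 3: at line 9 remove [eyy,soy] add [hklr,qkj] -> 12 lines: bocig flcli byb vcee fni lpjxo dtsl mbw qur hklr qkj gpzj
Hunk 4: at line 9 remove [hklr] add [axy,eigw] -> 13 lines: bocig flcli byb vcee fni lpjxo dtsl mbw qur axy eigw qkj gpzj
Hunk 5: at line 5 remove [lpjxo] add [ykfr] -> 13 lines: bocig flcli byb vcee fni ykfr dtsl mbw qur axy eigw qkj gpzj
Hunk 6: at line 6 remove [dtsl,mbw,qur] add [fqycz] -> 11 lines: bocig flcli byb vcee fni ykfr fqycz axy eigw qkj gpzj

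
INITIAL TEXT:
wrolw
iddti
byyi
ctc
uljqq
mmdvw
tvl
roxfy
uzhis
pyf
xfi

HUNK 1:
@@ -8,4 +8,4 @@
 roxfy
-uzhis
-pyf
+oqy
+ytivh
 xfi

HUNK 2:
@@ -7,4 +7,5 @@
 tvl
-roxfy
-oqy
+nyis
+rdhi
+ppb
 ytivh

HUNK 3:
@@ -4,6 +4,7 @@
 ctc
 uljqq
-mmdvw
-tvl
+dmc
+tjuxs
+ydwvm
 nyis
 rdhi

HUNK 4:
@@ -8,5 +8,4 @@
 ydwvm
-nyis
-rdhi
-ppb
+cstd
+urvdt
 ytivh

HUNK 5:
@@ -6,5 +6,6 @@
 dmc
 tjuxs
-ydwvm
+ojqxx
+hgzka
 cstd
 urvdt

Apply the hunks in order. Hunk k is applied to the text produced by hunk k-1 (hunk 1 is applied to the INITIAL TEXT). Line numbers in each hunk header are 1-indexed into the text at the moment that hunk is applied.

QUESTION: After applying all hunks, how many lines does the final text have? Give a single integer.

Hunk 1: at line 8 remove [uzhis,pyf] add [oqy,ytivh] -> 11 lines: wrolw iddti byyi ctc uljqq mmdvw tvl roxfy oqy ytivh xfi
Hunk 2: at line 7 remove [roxfy,oqy] add [nyis,rdhi,ppb] -> 12 lines: wrolw iddti byyi ctc uljqq mmdvw tvl nyis rdhi ppb ytivh xfi
Hunk 3: at line 4 remove [mmdvw,tvl] add [dmc,tjuxs,ydwvm] -> 13 lines: wrolw iddti byyi ctc uljqq dmc tjuxs ydwvm nyis rdhi ppb ytivh xfi
Hunk 4: at line 8 remove [nyis,rdhi,ppb] add [cstd,urvdt] -> 12 lines: wrolw iddti byyi ctc uljqq dmc tjuxs ydwvm cstd urvdt ytivh xfi
Hunk 5: at line 6 remove [ydwvm] add [ojqxx,hgzka] -> 13 lines: wrolw iddti byyi ctc uljqq dmc tjuxs ojqxx hgzka cstd urvdt ytivh xfi
Final line count: 13

Answer: 13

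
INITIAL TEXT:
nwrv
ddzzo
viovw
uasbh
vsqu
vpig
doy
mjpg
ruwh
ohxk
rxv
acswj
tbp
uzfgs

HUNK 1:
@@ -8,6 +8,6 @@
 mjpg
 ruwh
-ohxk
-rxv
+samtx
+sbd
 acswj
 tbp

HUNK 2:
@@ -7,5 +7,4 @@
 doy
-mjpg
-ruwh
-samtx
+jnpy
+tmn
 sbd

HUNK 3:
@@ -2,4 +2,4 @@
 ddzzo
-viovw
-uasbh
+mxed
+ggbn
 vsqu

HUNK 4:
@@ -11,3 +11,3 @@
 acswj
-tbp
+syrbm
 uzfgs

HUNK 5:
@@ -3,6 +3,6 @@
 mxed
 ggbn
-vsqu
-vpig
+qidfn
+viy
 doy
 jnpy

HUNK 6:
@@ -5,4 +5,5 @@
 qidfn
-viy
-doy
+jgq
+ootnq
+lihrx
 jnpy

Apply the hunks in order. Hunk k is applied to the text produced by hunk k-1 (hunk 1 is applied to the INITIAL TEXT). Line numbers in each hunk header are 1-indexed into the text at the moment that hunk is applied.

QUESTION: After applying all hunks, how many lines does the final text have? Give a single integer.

Hunk 1: at line 8 remove [ohxk,rxv] add [samtx,sbd] -> 14 lines: nwrv ddzzo viovw uasbh vsqu vpig doy mjpg ruwh samtx sbd acswj tbp uzfgs
Hunk 2: at line 7 remove [mjpg,ruwh,samtx] add [jnpy,tmn] -> 13 lines: nwrv ddzzo viovw uasbh vsqu vpig doy jnpy tmn sbd acswj tbp uzfgs
Hunk 3: at line 2 remove [viovw,uasbh] add [mxed,ggbn] -> 13 lines: nwrv ddzzo mxed ggbn vsqu vpig doy jnpy tmn sbd acswj tbp uzfgs
Hunk 4: at line 11 remove [tbp] add [syrbm] -> 13 lines: nwrv ddzzo mxed ggbn vsqu vpig doy jnpy tmn sbd acswj syrbm uzfgs
Hunk 5: at line 3 remove [vsqu,vpig] add [qidfn,viy] -> 13 lines: nwrv ddzzo mxed ggbn qidfn viy doy jnpy tmn sbd acswj syrbm uzfgs
Hunk 6: at line 5 remove [viy,doy] add [jgq,ootnq,lihrx] -> 14 lines: nwrv ddzzo mxed ggbn qidfn jgq ootnq lihrx jnpy tmn sbd acswj syrbm uzfgs
Final line count: 14

Answer: 14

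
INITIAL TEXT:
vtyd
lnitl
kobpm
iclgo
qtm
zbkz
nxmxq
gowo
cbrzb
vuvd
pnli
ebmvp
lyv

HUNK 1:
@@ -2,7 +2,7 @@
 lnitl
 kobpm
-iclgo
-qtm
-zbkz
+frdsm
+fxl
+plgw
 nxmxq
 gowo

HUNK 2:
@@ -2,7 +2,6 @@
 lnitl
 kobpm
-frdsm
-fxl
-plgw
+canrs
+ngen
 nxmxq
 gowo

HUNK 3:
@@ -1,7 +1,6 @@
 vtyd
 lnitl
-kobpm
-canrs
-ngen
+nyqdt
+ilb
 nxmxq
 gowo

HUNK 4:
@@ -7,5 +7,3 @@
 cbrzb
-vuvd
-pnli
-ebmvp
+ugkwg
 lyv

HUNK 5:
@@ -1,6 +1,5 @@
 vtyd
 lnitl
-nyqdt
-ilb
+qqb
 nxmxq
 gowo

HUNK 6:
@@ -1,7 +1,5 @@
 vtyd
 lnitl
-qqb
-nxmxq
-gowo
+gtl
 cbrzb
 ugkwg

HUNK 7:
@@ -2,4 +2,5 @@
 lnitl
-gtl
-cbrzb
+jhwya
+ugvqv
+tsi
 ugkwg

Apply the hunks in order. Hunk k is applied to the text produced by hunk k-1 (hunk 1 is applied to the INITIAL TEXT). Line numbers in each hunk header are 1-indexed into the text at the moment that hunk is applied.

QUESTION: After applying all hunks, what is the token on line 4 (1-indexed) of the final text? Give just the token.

Hunk 1: at line 2 remove [iclgo,qtm,zbkz] add [frdsm,fxl,plgw] -> 13 lines: vtyd lnitl kobpm frdsm fxl plgw nxmxq gowo cbrzb vuvd pnli ebmvp lyv
Hunk 2: at line 2 remove [frdsm,fxl,plgw] add [canrs,ngen] -> 12 lines: vtyd lnitl kobpm canrs ngen nxmxq gowo cbrzb vuvd pnli ebmvp lyv
Hunk 3: at line 1 remove [kobpm,canrs,ngen] add [nyqdt,ilb] -> 11 lines: vtyd lnitl nyqdt ilb nxmxq gowo cbrzb vuvd pnli ebmvp lyv
Hunk 4: at line 7 remove [vuvd,pnli,ebmvp] add [ugkwg] -> 9 lines: vtyd lnitl nyqdt ilb nxmxq gowo cbrzb ugkwg lyv
Hunk 5: at line 1 remove [nyqdt,ilb] add [qqb] -> 8 lines: vtyd lnitl qqb nxmxq gowo cbrzb ugkwg lyv
Hunk 6: at line 1 remove [qqb,nxmxq,gowo] add [gtl] -> 6 lines: vtyd lnitl gtl cbrzb ugkwg lyv
Hunk 7: at line 2 remove [gtl,cbrzb] add [jhwya,ugvqv,tsi] -> 7 lines: vtyd lnitl jhwya ugvqv tsi ugkwg lyv
Final line 4: ugvqv

Answer: ugvqv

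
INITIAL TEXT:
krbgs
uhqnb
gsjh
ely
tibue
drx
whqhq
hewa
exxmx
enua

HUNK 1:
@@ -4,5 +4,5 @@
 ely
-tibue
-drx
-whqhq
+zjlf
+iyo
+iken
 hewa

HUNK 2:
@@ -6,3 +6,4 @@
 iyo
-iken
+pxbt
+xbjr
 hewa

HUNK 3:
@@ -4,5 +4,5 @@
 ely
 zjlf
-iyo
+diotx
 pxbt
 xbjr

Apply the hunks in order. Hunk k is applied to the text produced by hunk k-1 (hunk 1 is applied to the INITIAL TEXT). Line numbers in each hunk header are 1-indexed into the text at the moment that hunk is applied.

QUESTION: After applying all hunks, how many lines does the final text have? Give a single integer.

Answer: 11

Derivation:
Hunk 1: at line 4 remove [tibue,drx,whqhq] add [zjlf,iyo,iken] -> 10 lines: krbgs uhqnb gsjh ely zjlf iyo iken hewa exxmx enua
Hunk 2: at line 6 remove [iken] add [pxbt,xbjr] -> 11 lines: krbgs uhqnb gsjh ely zjlf iyo pxbt xbjr hewa exxmx enua
Hunk 3: at line 4 remove [iyo] add [diotx] -> 11 lines: krbgs uhqnb gsjh ely zjlf diotx pxbt xbjr hewa exxmx enua
Final line count: 11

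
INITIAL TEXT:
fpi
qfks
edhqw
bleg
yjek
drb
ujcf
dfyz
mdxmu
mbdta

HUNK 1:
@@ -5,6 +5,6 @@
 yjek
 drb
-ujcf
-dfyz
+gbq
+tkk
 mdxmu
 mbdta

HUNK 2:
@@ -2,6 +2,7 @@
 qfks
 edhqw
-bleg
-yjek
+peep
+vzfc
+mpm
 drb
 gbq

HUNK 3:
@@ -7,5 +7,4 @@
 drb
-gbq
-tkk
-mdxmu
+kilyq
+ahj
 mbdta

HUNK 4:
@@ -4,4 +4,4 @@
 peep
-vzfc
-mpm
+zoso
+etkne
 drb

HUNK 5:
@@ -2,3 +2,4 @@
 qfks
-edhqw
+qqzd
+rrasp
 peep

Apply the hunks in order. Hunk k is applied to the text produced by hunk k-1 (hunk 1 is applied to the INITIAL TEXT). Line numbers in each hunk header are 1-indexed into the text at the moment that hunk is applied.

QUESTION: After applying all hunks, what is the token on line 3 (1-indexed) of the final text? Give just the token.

Hunk 1: at line 5 remove [ujcf,dfyz] add [gbq,tkk] -> 10 lines: fpi qfks edhqw bleg yjek drb gbq tkk mdxmu mbdta
Hunk 2: at line 2 remove [bleg,yjek] add [peep,vzfc,mpm] -> 11 lines: fpi qfks edhqw peep vzfc mpm drb gbq tkk mdxmu mbdta
Hunk 3: at line 7 remove [gbq,tkk,mdxmu] add [kilyq,ahj] -> 10 lines: fpi qfks edhqw peep vzfc mpm drb kilyq ahj mbdta
Hunk 4: at line 4 remove [vzfc,mpm] add [zoso,etkne] -> 10 lines: fpi qfks edhqw peep zoso etkne drb kilyq ahj mbdta
Hunk 5: at line 2 remove [edhqw] add [qqzd,rrasp] -> 11 lines: fpi qfks qqzd rrasp peep zoso etkne drb kilyq ahj mbdta
Final line 3: qqzd

Answer: qqzd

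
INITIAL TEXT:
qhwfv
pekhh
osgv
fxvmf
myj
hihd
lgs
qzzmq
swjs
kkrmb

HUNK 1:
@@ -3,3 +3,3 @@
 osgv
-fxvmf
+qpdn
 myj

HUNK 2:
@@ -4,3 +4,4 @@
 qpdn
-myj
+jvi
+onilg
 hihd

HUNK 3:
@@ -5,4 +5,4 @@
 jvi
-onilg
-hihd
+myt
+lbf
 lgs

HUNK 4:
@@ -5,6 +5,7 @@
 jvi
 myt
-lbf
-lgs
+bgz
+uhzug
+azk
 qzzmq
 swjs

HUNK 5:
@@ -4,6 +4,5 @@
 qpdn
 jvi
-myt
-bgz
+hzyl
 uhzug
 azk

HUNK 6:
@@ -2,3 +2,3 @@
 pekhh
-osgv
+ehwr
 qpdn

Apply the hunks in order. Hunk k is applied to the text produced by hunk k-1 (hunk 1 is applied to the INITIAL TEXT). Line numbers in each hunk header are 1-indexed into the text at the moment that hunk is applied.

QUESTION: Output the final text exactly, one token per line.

Hunk 1: at line 3 remove [fxvmf] add [qpdn] -> 10 lines: qhwfv pekhh osgv qpdn myj hihd lgs qzzmq swjs kkrmb
Hunk 2: at line 4 remove [myj] add [jvi,onilg] -> 11 lines: qhwfv pekhh osgv qpdn jvi onilg hihd lgs qzzmq swjs kkrmb
Hunk 3: at line 5 remove [onilg,hihd] add [myt,lbf] -> 11 lines: qhwfv pekhh osgv qpdn jvi myt lbf lgs qzzmq swjs kkrmb
Hunk 4: at line 5 remove [lbf,lgs] add [bgz,uhzug,azk] -> 12 lines: qhwfv pekhh osgv qpdn jvi myt bgz uhzug azk qzzmq swjs kkrmb
Hunk 5: at line 4 remove [myt,bgz] add [hzyl] -> 11 lines: qhwfv pekhh osgv qpdn jvi hzyl uhzug azk qzzmq swjs kkrmb
Hunk 6: at line 2 remove [osgv] add [ehwr] -> 11 lines: qhwfv pekhh ehwr qpdn jvi hzyl uhzug azk qzzmq swjs kkrmb

Answer: qhwfv
pekhh
ehwr
qpdn
jvi
hzyl
uhzug
azk
qzzmq
swjs
kkrmb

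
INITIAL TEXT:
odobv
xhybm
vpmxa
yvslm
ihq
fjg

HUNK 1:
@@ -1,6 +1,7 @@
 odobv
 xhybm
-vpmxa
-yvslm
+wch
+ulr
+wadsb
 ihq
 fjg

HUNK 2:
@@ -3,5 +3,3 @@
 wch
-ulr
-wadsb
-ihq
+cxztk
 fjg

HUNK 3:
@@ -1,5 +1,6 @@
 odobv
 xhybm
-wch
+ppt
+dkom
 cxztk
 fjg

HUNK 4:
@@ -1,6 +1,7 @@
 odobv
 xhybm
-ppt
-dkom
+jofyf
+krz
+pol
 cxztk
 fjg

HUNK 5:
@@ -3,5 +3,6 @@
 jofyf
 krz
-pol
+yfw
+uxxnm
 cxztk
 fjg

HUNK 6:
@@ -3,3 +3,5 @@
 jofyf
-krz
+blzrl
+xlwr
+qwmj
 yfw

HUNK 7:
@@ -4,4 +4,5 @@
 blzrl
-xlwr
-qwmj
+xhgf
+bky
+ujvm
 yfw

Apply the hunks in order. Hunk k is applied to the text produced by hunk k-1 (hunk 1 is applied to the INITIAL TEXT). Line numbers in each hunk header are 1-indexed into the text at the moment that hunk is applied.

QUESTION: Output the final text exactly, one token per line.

Answer: odobv
xhybm
jofyf
blzrl
xhgf
bky
ujvm
yfw
uxxnm
cxztk
fjg

Derivation:
Hunk 1: at line 1 remove [vpmxa,yvslm] add [wch,ulr,wadsb] -> 7 lines: odobv xhybm wch ulr wadsb ihq fjg
Hunk 2: at line 3 remove [ulr,wadsb,ihq] add [cxztk] -> 5 lines: odobv xhybm wch cxztk fjg
Hunk 3: at line 1 remove [wch] add [ppt,dkom] -> 6 lines: odobv xhybm ppt dkom cxztk fjg
Hunk 4: at line 1 remove [ppt,dkom] add [jofyf,krz,pol] -> 7 lines: odobv xhybm jofyf krz pol cxztk fjg
Hunk 5: at line 3 remove [pol] add [yfw,uxxnm] -> 8 lines: odobv xhybm jofyf krz yfw uxxnm cxztk fjg
Hunk 6: at line 3 remove [krz] add [blzrl,xlwr,qwmj] -> 10 lines: odobv xhybm jofyf blzrl xlwr qwmj yfw uxxnm cxztk fjg
Hunk 7: at line 4 remove [xlwr,qwmj] add [xhgf,bky,ujvm] -> 11 lines: odobv xhybm jofyf blzrl xhgf bky ujvm yfw uxxnm cxztk fjg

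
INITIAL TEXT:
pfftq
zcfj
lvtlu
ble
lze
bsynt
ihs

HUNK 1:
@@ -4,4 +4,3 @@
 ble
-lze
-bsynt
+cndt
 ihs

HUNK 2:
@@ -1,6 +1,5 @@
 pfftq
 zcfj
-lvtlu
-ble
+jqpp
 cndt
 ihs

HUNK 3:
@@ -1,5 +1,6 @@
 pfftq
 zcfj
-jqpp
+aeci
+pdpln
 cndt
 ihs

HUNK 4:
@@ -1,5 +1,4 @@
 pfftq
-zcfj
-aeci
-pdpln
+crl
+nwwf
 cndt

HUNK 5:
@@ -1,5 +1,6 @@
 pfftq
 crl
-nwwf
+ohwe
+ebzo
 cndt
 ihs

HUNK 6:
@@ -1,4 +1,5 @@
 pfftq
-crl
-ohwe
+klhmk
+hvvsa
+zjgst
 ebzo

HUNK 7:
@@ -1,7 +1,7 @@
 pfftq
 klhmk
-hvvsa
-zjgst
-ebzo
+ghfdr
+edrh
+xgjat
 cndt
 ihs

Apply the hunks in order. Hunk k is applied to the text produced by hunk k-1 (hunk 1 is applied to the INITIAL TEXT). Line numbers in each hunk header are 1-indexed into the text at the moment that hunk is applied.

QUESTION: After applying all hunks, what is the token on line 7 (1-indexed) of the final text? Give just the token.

Hunk 1: at line 4 remove [lze,bsynt] add [cndt] -> 6 lines: pfftq zcfj lvtlu ble cndt ihs
Hunk 2: at line 1 remove [lvtlu,ble] add [jqpp] -> 5 lines: pfftq zcfj jqpp cndt ihs
Hunk 3: at line 1 remove [jqpp] add [aeci,pdpln] -> 6 lines: pfftq zcfj aeci pdpln cndt ihs
Hunk 4: at line 1 remove [zcfj,aeci,pdpln] add [crl,nwwf] -> 5 lines: pfftq crl nwwf cndt ihs
Hunk 5: at line 1 remove [nwwf] add [ohwe,ebzo] -> 6 lines: pfftq crl ohwe ebzo cndt ihs
Hunk 6: at line 1 remove [crl,ohwe] add [klhmk,hvvsa,zjgst] -> 7 lines: pfftq klhmk hvvsa zjgst ebzo cndt ihs
Hunk 7: at line 1 remove [hvvsa,zjgst,ebzo] add [ghfdr,edrh,xgjat] -> 7 lines: pfftq klhmk ghfdr edrh xgjat cndt ihs
Final line 7: ihs

Answer: ihs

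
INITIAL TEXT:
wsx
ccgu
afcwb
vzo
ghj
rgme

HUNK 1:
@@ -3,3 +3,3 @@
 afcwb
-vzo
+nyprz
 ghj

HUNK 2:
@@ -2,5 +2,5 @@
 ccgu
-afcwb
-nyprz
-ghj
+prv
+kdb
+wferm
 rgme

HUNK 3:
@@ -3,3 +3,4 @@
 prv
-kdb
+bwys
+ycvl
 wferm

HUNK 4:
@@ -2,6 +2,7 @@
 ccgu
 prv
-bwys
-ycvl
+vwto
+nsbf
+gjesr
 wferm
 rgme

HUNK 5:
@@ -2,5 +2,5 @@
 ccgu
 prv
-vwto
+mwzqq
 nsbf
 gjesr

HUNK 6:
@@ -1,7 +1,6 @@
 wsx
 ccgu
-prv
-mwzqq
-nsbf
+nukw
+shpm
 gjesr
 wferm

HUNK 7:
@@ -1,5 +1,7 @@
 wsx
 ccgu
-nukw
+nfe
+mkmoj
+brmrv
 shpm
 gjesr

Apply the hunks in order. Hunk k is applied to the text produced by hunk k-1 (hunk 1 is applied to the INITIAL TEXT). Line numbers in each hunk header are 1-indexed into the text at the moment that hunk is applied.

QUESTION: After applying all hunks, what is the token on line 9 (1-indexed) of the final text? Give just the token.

Hunk 1: at line 3 remove [vzo] add [nyprz] -> 6 lines: wsx ccgu afcwb nyprz ghj rgme
Hunk 2: at line 2 remove [afcwb,nyprz,ghj] add [prv,kdb,wferm] -> 6 lines: wsx ccgu prv kdb wferm rgme
Hunk 3: at line 3 remove [kdb] add [bwys,ycvl] -> 7 lines: wsx ccgu prv bwys ycvl wferm rgme
Hunk 4: at line 2 remove [bwys,ycvl] add [vwto,nsbf,gjesr] -> 8 lines: wsx ccgu prv vwto nsbf gjesr wferm rgme
Hunk 5: at line 2 remove [vwto] add [mwzqq] -> 8 lines: wsx ccgu prv mwzqq nsbf gjesr wferm rgme
Hunk 6: at line 1 remove [prv,mwzqq,nsbf] add [nukw,shpm] -> 7 lines: wsx ccgu nukw shpm gjesr wferm rgme
Hunk 7: at line 1 remove [nukw] add [nfe,mkmoj,brmrv] -> 9 lines: wsx ccgu nfe mkmoj brmrv shpm gjesr wferm rgme
Final line 9: rgme

Answer: rgme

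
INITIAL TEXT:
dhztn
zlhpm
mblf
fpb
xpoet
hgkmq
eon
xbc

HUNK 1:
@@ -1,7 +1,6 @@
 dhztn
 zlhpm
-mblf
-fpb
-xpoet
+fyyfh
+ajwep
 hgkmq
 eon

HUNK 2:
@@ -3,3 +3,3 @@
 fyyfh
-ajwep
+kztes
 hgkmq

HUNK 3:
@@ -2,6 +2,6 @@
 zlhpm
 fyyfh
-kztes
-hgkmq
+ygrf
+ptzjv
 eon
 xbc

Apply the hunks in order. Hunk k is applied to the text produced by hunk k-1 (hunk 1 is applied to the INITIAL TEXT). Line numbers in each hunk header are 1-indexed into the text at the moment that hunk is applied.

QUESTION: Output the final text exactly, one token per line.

Hunk 1: at line 1 remove [mblf,fpb,xpoet] add [fyyfh,ajwep] -> 7 lines: dhztn zlhpm fyyfh ajwep hgkmq eon xbc
Hunk 2: at line 3 remove [ajwep] add [kztes] -> 7 lines: dhztn zlhpm fyyfh kztes hgkmq eon xbc
Hunk 3: at line 2 remove [kztes,hgkmq] add [ygrf,ptzjv] -> 7 lines: dhztn zlhpm fyyfh ygrf ptzjv eon xbc

Answer: dhztn
zlhpm
fyyfh
ygrf
ptzjv
eon
xbc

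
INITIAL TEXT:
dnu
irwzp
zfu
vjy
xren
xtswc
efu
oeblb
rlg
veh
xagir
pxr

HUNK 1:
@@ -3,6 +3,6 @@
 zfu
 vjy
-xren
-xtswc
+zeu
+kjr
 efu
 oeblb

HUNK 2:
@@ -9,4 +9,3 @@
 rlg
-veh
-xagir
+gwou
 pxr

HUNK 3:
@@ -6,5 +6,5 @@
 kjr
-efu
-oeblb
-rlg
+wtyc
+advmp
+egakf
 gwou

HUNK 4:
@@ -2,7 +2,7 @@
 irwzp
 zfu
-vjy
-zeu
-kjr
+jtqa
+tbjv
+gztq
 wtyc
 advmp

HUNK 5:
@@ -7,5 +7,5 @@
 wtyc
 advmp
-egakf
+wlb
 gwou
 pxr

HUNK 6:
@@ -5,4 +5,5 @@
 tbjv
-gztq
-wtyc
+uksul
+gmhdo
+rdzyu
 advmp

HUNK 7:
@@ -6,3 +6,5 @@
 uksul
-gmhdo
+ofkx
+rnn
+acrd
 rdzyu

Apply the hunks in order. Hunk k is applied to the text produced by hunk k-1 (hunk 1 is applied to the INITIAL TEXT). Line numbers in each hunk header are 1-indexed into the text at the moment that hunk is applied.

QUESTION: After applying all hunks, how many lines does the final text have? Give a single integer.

Hunk 1: at line 3 remove [xren,xtswc] add [zeu,kjr] -> 12 lines: dnu irwzp zfu vjy zeu kjr efu oeblb rlg veh xagir pxr
Hunk 2: at line 9 remove [veh,xagir] add [gwou] -> 11 lines: dnu irwzp zfu vjy zeu kjr efu oeblb rlg gwou pxr
Hunk 3: at line 6 remove [efu,oeblb,rlg] add [wtyc,advmp,egakf] -> 11 lines: dnu irwzp zfu vjy zeu kjr wtyc advmp egakf gwou pxr
Hunk 4: at line 2 remove [vjy,zeu,kjr] add [jtqa,tbjv,gztq] -> 11 lines: dnu irwzp zfu jtqa tbjv gztq wtyc advmp egakf gwou pxr
Hunk 5: at line 7 remove [egakf] add [wlb] -> 11 lines: dnu irwzp zfu jtqa tbjv gztq wtyc advmp wlb gwou pxr
Hunk 6: at line 5 remove [gztq,wtyc] add [uksul,gmhdo,rdzyu] -> 12 lines: dnu irwzp zfu jtqa tbjv uksul gmhdo rdzyu advmp wlb gwou pxr
Hunk 7: at line 6 remove [gmhdo] add [ofkx,rnn,acrd] -> 14 lines: dnu irwzp zfu jtqa tbjv uksul ofkx rnn acrd rdzyu advmp wlb gwou pxr
Final line count: 14

Answer: 14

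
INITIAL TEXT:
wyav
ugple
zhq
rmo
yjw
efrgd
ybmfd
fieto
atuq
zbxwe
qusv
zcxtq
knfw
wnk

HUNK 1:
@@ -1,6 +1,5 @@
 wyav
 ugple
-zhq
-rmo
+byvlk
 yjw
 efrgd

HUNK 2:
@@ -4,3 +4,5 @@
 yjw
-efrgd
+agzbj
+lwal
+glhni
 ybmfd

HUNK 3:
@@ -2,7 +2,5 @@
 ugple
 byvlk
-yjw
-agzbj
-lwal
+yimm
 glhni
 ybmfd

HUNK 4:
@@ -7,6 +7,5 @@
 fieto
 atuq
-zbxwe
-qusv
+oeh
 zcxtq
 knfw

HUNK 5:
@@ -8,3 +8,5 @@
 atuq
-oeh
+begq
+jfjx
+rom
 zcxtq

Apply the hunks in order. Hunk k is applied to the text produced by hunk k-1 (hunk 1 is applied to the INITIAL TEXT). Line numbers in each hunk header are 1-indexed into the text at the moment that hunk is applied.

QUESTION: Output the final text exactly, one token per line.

Answer: wyav
ugple
byvlk
yimm
glhni
ybmfd
fieto
atuq
begq
jfjx
rom
zcxtq
knfw
wnk

Derivation:
Hunk 1: at line 1 remove [zhq,rmo] add [byvlk] -> 13 lines: wyav ugple byvlk yjw efrgd ybmfd fieto atuq zbxwe qusv zcxtq knfw wnk
Hunk 2: at line 4 remove [efrgd] add [agzbj,lwal,glhni] -> 15 lines: wyav ugple byvlk yjw agzbj lwal glhni ybmfd fieto atuq zbxwe qusv zcxtq knfw wnk
Hunk 3: at line 2 remove [yjw,agzbj,lwal] add [yimm] -> 13 lines: wyav ugple byvlk yimm glhni ybmfd fieto atuq zbxwe qusv zcxtq knfw wnk
Hunk 4: at line 7 remove [zbxwe,qusv] add [oeh] -> 12 lines: wyav ugple byvlk yimm glhni ybmfd fieto atuq oeh zcxtq knfw wnk
Hunk 5: at line 8 remove [oeh] add [begq,jfjx,rom] -> 14 lines: wyav ugple byvlk yimm glhni ybmfd fieto atuq begq jfjx rom zcxtq knfw wnk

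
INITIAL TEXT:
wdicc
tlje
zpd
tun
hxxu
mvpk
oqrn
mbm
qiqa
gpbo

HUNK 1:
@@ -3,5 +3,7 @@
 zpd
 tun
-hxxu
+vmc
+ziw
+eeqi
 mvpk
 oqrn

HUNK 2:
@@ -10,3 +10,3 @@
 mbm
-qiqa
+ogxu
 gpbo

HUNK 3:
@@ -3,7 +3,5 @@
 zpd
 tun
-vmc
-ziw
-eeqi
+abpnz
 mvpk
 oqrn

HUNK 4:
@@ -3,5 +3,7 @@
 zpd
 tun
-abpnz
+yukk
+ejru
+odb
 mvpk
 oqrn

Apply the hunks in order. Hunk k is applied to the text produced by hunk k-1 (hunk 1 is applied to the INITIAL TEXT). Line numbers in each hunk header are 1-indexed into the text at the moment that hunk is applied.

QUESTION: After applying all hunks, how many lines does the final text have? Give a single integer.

Hunk 1: at line 3 remove [hxxu] add [vmc,ziw,eeqi] -> 12 lines: wdicc tlje zpd tun vmc ziw eeqi mvpk oqrn mbm qiqa gpbo
Hunk 2: at line 10 remove [qiqa] add [ogxu] -> 12 lines: wdicc tlje zpd tun vmc ziw eeqi mvpk oqrn mbm ogxu gpbo
Hunk 3: at line 3 remove [vmc,ziw,eeqi] add [abpnz] -> 10 lines: wdicc tlje zpd tun abpnz mvpk oqrn mbm ogxu gpbo
Hunk 4: at line 3 remove [abpnz] add [yukk,ejru,odb] -> 12 lines: wdicc tlje zpd tun yukk ejru odb mvpk oqrn mbm ogxu gpbo
Final line count: 12

Answer: 12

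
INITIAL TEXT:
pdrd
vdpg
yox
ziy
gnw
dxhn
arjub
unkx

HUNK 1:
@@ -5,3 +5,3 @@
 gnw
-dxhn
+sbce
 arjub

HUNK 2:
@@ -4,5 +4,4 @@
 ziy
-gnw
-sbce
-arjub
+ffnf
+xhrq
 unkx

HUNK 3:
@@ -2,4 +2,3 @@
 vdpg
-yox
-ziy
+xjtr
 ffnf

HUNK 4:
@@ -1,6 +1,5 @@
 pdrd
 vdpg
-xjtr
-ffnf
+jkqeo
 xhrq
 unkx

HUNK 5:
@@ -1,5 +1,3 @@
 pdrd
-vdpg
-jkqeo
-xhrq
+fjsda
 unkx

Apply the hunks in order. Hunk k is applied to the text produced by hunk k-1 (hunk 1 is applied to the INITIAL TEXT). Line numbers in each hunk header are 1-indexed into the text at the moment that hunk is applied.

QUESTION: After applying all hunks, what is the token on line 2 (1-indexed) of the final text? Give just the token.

Hunk 1: at line 5 remove [dxhn] add [sbce] -> 8 lines: pdrd vdpg yox ziy gnw sbce arjub unkx
Hunk 2: at line 4 remove [gnw,sbce,arjub] add [ffnf,xhrq] -> 7 lines: pdrd vdpg yox ziy ffnf xhrq unkx
Hunk 3: at line 2 remove [yox,ziy] add [xjtr] -> 6 lines: pdrd vdpg xjtr ffnf xhrq unkx
Hunk 4: at line 1 remove [xjtr,ffnf] add [jkqeo] -> 5 lines: pdrd vdpg jkqeo xhrq unkx
Hunk 5: at line 1 remove [vdpg,jkqeo,xhrq] add [fjsda] -> 3 lines: pdrd fjsda unkx
Final line 2: fjsda

Answer: fjsda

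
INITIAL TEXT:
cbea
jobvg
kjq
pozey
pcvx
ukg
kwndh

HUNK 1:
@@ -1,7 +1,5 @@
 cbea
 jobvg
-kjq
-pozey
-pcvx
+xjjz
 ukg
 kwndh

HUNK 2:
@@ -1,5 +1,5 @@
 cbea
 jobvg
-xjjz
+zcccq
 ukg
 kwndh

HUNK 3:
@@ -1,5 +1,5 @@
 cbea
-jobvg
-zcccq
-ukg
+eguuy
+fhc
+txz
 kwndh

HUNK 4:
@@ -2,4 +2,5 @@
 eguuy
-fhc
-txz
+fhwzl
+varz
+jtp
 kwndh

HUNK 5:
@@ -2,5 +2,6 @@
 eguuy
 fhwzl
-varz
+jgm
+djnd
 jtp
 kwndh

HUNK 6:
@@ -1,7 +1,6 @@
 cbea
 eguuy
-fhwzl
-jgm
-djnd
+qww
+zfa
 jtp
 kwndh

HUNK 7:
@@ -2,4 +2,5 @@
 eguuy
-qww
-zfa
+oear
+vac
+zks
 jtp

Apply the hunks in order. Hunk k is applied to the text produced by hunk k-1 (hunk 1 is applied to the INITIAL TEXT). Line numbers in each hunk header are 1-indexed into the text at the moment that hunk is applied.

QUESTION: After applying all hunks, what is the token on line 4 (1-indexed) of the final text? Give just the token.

Hunk 1: at line 1 remove [kjq,pozey,pcvx] add [xjjz] -> 5 lines: cbea jobvg xjjz ukg kwndh
Hunk 2: at line 1 remove [xjjz] add [zcccq] -> 5 lines: cbea jobvg zcccq ukg kwndh
Hunk 3: at line 1 remove [jobvg,zcccq,ukg] add [eguuy,fhc,txz] -> 5 lines: cbea eguuy fhc txz kwndh
Hunk 4: at line 2 remove [fhc,txz] add [fhwzl,varz,jtp] -> 6 lines: cbea eguuy fhwzl varz jtp kwndh
Hunk 5: at line 2 remove [varz] add [jgm,djnd] -> 7 lines: cbea eguuy fhwzl jgm djnd jtp kwndh
Hunk 6: at line 1 remove [fhwzl,jgm,djnd] add [qww,zfa] -> 6 lines: cbea eguuy qww zfa jtp kwndh
Hunk 7: at line 2 remove [qww,zfa] add [oear,vac,zks] -> 7 lines: cbea eguuy oear vac zks jtp kwndh
Final line 4: vac

Answer: vac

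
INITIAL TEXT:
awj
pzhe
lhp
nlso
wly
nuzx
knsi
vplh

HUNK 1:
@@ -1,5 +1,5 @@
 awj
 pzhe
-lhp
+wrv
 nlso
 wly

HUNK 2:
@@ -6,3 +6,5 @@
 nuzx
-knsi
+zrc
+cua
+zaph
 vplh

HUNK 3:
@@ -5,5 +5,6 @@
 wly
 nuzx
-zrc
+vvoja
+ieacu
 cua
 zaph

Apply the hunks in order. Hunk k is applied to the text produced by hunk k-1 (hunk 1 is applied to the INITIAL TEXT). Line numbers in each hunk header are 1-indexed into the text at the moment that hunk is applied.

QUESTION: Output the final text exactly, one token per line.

Hunk 1: at line 1 remove [lhp] add [wrv] -> 8 lines: awj pzhe wrv nlso wly nuzx knsi vplh
Hunk 2: at line 6 remove [knsi] add [zrc,cua,zaph] -> 10 lines: awj pzhe wrv nlso wly nuzx zrc cua zaph vplh
Hunk 3: at line 5 remove [zrc] add [vvoja,ieacu] -> 11 lines: awj pzhe wrv nlso wly nuzx vvoja ieacu cua zaph vplh

Answer: awj
pzhe
wrv
nlso
wly
nuzx
vvoja
ieacu
cua
zaph
vplh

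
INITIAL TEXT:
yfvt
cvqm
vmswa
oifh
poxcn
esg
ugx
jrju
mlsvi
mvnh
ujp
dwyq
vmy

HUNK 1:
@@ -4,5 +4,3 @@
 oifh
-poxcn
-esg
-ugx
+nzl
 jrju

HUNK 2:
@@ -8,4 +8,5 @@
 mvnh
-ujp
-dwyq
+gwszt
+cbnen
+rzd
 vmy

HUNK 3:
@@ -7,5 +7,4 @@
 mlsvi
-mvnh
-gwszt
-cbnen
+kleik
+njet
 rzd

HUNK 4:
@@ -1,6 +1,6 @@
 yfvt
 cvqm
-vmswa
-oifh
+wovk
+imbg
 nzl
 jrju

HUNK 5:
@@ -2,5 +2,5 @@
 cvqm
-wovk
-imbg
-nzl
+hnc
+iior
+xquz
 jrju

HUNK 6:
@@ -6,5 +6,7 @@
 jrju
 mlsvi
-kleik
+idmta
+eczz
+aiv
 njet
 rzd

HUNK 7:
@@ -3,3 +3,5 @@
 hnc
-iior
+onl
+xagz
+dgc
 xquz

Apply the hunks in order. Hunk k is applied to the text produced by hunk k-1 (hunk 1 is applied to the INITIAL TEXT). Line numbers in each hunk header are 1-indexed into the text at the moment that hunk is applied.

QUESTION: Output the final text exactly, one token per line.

Hunk 1: at line 4 remove [poxcn,esg,ugx] add [nzl] -> 11 lines: yfvt cvqm vmswa oifh nzl jrju mlsvi mvnh ujp dwyq vmy
Hunk 2: at line 8 remove [ujp,dwyq] add [gwszt,cbnen,rzd] -> 12 lines: yfvt cvqm vmswa oifh nzl jrju mlsvi mvnh gwszt cbnen rzd vmy
Hunk 3: at line 7 remove [mvnh,gwszt,cbnen] add [kleik,njet] -> 11 lines: yfvt cvqm vmswa oifh nzl jrju mlsvi kleik njet rzd vmy
Hunk 4: at line 1 remove [vmswa,oifh] add [wovk,imbg] -> 11 lines: yfvt cvqm wovk imbg nzl jrju mlsvi kleik njet rzd vmy
Hunk 5: at line 2 remove [wovk,imbg,nzl] add [hnc,iior,xquz] -> 11 lines: yfvt cvqm hnc iior xquz jrju mlsvi kleik njet rzd vmy
Hunk 6: at line 6 remove [kleik] add [idmta,eczz,aiv] -> 13 lines: yfvt cvqm hnc iior xquz jrju mlsvi idmta eczz aiv njet rzd vmy
Hunk 7: at line 3 remove [iior] add [onl,xagz,dgc] -> 15 lines: yfvt cvqm hnc onl xagz dgc xquz jrju mlsvi idmta eczz aiv njet rzd vmy

Answer: yfvt
cvqm
hnc
onl
xagz
dgc
xquz
jrju
mlsvi
idmta
eczz
aiv
njet
rzd
vmy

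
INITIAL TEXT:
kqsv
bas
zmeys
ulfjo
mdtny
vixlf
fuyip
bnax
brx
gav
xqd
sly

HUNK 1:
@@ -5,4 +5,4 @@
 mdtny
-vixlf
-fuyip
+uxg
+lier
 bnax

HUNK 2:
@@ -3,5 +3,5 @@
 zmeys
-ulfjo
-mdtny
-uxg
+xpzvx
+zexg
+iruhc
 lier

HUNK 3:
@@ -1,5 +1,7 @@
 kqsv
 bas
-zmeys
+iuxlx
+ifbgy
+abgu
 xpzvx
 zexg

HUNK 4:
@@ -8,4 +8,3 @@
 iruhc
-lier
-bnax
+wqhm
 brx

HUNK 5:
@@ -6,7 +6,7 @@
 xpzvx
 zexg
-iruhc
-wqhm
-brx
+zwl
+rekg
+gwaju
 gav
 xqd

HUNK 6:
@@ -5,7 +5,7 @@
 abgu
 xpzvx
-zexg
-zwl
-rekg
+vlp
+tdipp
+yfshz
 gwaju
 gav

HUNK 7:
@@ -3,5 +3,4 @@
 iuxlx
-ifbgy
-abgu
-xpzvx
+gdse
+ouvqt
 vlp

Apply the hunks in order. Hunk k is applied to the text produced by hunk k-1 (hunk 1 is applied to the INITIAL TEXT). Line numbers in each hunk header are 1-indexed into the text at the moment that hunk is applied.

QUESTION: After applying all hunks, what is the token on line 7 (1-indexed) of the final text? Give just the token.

Hunk 1: at line 5 remove [vixlf,fuyip] add [uxg,lier] -> 12 lines: kqsv bas zmeys ulfjo mdtny uxg lier bnax brx gav xqd sly
Hunk 2: at line 3 remove [ulfjo,mdtny,uxg] add [xpzvx,zexg,iruhc] -> 12 lines: kqsv bas zmeys xpzvx zexg iruhc lier bnax brx gav xqd sly
Hunk 3: at line 1 remove [zmeys] add [iuxlx,ifbgy,abgu] -> 14 lines: kqsv bas iuxlx ifbgy abgu xpzvx zexg iruhc lier bnax brx gav xqd sly
Hunk 4: at line 8 remove [lier,bnax] add [wqhm] -> 13 lines: kqsv bas iuxlx ifbgy abgu xpzvx zexg iruhc wqhm brx gav xqd sly
Hunk 5: at line 6 remove [iruhc,wqhm,brx] add [zwl,rekg,gwaju] -> 13 lines: kqsv bas iuxlx ifbgy abgu xpzvx zexg zwl rekg gwaju gav xqd sly
Hunk 6: at line 5 remove [zexg,zwl,rekg] add [vlp,tdipp,yfshz] -> 13 lines: kqsv bas iuxlx ifbgy abgu xpzvx vlp tdipp yfshz gwaju gav xqd sly
Hunk 7: at line 3 remove [ifbgy,abgu,xpzvx] add [gdse,ouvqt] -> 12 lines: kqsv bas iuxlx gdse ouvqt vlp tdipp yfshz gwaju gav xqd sly
Final line 7: tdipp

Answer: tdipp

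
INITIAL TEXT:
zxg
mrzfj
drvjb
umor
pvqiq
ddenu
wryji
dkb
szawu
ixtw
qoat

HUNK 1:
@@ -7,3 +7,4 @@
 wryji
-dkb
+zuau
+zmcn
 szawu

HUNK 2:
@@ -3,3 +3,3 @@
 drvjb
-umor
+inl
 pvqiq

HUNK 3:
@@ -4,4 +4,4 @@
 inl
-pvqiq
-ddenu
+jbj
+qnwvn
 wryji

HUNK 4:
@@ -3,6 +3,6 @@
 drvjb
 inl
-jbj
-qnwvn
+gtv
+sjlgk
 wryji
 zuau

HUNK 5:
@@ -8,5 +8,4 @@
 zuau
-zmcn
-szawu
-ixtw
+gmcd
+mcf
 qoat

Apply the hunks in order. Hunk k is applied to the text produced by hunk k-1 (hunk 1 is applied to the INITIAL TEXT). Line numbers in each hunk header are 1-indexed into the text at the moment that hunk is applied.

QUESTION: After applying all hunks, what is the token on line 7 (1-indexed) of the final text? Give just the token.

Hunk 1: at line 7 remove [dkb] add [zuau,zmcn] -> 12 lines: zxg mrzfj drvjb umor pvqiq ddenu wryji zuau zmcn szawu ixtw qoat
Hunk 2: at line 3 remove [umor] add [inl] -> 12 lines: zxg mrzfj drvjb inl pvqiq ddenu wryji zuau zmcn szawu ixtw qoat
Hunk 3: at line 4 remove [pvqiq,ddenu] add [jbj,qnwvn] -> 12 lines: zxg mrzfj drvjb inl jbj qnwvn wryji zuau zmcn szawu ixtw qoat
Hunk 4: at line 3 remove [jbj,qnwvn] add [gtv,sjlgk] -> 12 lines: zxg mrzfj drvjb inl gtv sjlgk wryji zuau zmcn szawu ixtw qoat
Hunk 5: at line 8 remove [zmcn,szawu,ixtw] add [gmcd,mcf] -> 11 lines: zxg mrzfj drvjb inl gtv sjlgk wryji zuau gmcd mcf qoat
Final line 7: wryji

Answer: wryji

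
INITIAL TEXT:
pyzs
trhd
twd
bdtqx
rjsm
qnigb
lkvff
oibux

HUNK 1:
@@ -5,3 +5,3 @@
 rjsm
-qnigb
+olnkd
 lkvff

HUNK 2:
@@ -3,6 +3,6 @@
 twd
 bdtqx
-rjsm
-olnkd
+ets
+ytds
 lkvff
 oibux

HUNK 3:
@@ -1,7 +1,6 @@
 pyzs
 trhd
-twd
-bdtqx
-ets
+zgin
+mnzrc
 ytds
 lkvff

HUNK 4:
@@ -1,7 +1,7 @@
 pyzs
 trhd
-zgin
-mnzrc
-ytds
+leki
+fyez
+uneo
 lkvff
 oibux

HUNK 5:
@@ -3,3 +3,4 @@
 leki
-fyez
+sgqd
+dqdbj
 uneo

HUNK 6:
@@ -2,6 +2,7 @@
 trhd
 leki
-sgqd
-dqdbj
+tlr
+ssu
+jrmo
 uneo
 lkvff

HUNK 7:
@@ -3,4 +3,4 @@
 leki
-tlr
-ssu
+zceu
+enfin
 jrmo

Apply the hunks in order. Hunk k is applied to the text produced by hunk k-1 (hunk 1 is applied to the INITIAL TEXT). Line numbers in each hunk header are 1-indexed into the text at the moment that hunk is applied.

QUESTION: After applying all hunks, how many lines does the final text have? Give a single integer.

Hunk 1: at line 5 remove [qnigb] add [olnkd] -> 8 lines: pyzs trhd twd bdtqx rjsm olnkd lkvff oibux
Hunk 2: at line 3 remove [rjsm,olnkd] add [ets,ytds] -> 8 lines: pyzs trhd twd bdtqx ets ytds lkvff oibux
Hunk 3: at line 1 remove [twd,bdtqx,ets] add [zgin,mnzrc] -> 7 lines: pyzs trhd zgin mnzrc ytds lkvff oibux
Hunk 4: at line 1 remove [zgin,mnzrc,ytds] add [leki,fyez,uneo] -> 7 lines: pyzs trhd leki fyez uneo lkvff oibux
Hunk 5: at line 3 remove [fyez] add [sgqd,dqdbj] -> 8 lines: pyzs trhd leki sgqd dqdbj uneo lkvff oibux
Hunk 6: at line 2 remove [sgqd,dqdbj] add [tlr,ssu,jrmo] -> 9 lines: pyzs trhd leki tlr ssu jrmo uneo lkvff oibux
Hunk 7: at line 3 remove [tlr,ssu] add [zceu,enfin] -> 9 lines: pyzs trhd leki zceu enfin jrmo uneo lkvff oibux
Final line count: 9

Answer: 9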